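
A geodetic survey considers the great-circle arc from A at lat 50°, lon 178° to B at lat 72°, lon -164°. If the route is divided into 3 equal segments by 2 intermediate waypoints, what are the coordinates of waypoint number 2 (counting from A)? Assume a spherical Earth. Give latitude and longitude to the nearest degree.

≈ lat 65°, lon -173°

Convert each endpoint to a unit vector on the sphere (x = cos φ cos λ, y = cos φ sin λ, z = sin φ).
The central angle between the endpoints is δ = arccos(p₁·p₂) ≈ 0.409 rad (23.4°).
Interpolate at f = 2/3 with slerp weights a = sin((1−f)δ)/sin δ ≈ 0.342, b = sin(fδ)/sin δ ≈ 0.677.
p = a·p₁ + b·p₂ ≈ (-0.421, -0.050, 0.906); φ = arcsin(p_z) ≈ 64.93°, λ = atan2(p_y, p_x) ≈ -173.22°.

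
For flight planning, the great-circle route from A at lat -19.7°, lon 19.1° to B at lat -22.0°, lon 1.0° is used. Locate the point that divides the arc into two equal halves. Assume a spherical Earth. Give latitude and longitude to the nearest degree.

≈ lat -21°, lon 10°

Write both endpoints as unit vectors p₁, p₂ with components (cos φ cos λ, cos φ sin λ, sin φ).
The central angle between the endpoints is δ = arccos(p₁·p₂) ≈ 0.298 rad (17.1°).
Interpolate at f = 1/2 with slerp weights a = sin((1−f)δ)/sin δ ≈ 0.506, b = sin(fδ)/sin δ ≈ 0.506.
p = a·p₁ + b·p₂ ≈ (0.919, 0.164, -0.360); φ = arcsin(p_z) ≈ -21.09°, λ = atan2(p_y, p_x) ≈ 10.12°.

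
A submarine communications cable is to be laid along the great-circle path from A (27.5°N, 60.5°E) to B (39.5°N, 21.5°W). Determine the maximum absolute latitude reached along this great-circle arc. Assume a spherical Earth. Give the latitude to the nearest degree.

The great circle lies in the plane with unit normal n̂ = (p₁ × p₂)/|p₁ × p₂|.
Here n̂_z ≈ -0.736; the vertex latitude is φ_max = arccos|n̂_z| ≈ 42.6°.
Check via Clairaut: cos φ_max = |cos φ₁| · sin C = cos(27.5°)·sin(56.0°) ≈ 0.736, again giving ≈ 42.6°.

≈ 43°N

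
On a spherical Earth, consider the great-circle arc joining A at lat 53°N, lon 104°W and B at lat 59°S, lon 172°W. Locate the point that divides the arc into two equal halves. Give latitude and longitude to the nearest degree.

Write both endpoints as unit vectors p₁, p₂ with components (cos φ cos λ, cos φ sin λ, sin φ).
The central angle between the endpoints is δ = arccos(p₁·p₂) ≈ 2.175 rad (124.6°).
Interpolate at f = 1/2 with slerp weights a = sin((1−f)δ)/sin δ ≈ 1.076, b = sin(fδ)/sin δ ≈ 1.076.
p = a·p₁ + b·p₂ ≈ (-0.706, -0.706, -0.063); φ = arcsin(p_z) ≈ -3.61°, λ = atan2(p_y, p_x) ≈ -135.00°.

≈ lat 4°S, lon 135°W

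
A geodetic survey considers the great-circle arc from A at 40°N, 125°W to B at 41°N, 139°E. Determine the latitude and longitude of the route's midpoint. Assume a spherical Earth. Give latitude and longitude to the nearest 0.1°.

The haversine formula gives a central angle δ ≈ 1.201 rad (68.8°) between the endpoints.
Interpolate at f = 1/2 with slerp weights a = sin((1−f)δ)/sin δ ≈ 0.606, b = sin(fδ)/sin δ ≈ 0.606.
p = a·p₁ + b·p₂ ≈ (-0.611, -0.080, 0.787); φ = arcsin(p_z) ≈ 51.92°, λ = atan2(p_y, p_x) ≈ -172.53°.

≈ 51.9°N, 172.5°W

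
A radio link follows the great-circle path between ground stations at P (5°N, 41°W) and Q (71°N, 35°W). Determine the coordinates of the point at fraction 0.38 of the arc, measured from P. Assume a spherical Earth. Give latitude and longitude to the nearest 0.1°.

≈ (30.1°N, 40.0°W)

Convert each endpoint to a unit vector on the sphere (x = cos φ cos λ, y = cos φ sin λ, z = sin φ).
The central angle between the endpoints is δ = arccos(p₁·p₂) ≈ 1.154 rad (66.1°).
Interpolate at f = 0.38 with slerp weights a = sin((1−f)δ)/sin δ ≈ 0.717, b = sin(fδ)/sin δ ≈ 0.464.
p = a·p₁ + b·p₂ ≈ (0.663, -0.556, 0.502); φ = arcsin(p_z) ≈ 30.10°, λ = atan2(p_y, p_x) ≈ -39.95°.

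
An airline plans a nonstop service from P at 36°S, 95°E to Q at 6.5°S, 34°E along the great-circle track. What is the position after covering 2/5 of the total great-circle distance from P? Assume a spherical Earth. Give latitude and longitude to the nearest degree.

≈ 27°S, 67°E

Write both endpoints as unit vectors p₁, p₂ with components (cos φ cos λ, cos φ sin λ, sin φ).
The central angle between the endpoints is δ = arccos(p₁·p₂) ≈ 1.097 rad (62.9°).
Interpolate at f = 2/5 with slerp weights a = sin((1−f)δ)/sin δ ≈ 0.687, b = sin(fδ)/sin δ ≈ 0.477.
p = a·p₁ + b·p₂ ≈ (0.345, 0.819, -0.458); φ = arcsin(p_z) ≈ -27.27°, λ = atan2(p_y, p_x) ≈ 67.18°.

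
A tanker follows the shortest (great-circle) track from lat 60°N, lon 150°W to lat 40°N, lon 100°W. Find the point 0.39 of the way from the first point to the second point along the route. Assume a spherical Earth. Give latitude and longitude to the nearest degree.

≈ lat 55°N, lon 125°W

From cos δ = sin φ₁ sin φ₂ + cos φ₁ cos φ₂ cos Δλ, the central angle is δ ≈ 0.639 rad (36.6°).
Interpolate at f = 0.39 with slerp weights a = sin((1−f)δ)/sin δ ≈ 0.637, b = sin(fδ)/sin δ ≈ 0.414.
p = a·p₁ + b·p₂ ≈ (-0.331, -0.471, 0.818); φ = arcsin(p_z) ≈ 54.84°, λ = atan2(p_y, p_x) ≈ -125.08°.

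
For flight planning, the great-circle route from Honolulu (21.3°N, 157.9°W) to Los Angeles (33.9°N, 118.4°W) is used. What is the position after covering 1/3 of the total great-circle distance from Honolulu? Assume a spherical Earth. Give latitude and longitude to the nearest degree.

≈ 27°N, 146°W

Write both endpoints as unit vectors p₁, p₂ with components (cos φ cos λ, cos φ sin λ, sin φ).
The central angle between the endpoints is δ = arccos(p₁·p₂) ≈ 0.645 rad (36.9°).
Interpolate at f = 1/3 with slerp weights a = sin((1−f)δ)/sin δ ≈ 0.693, b = sin(fδ)/sin δ ≈ 0.355.
p = a·p₁ + b·p₂ ≈ (-0.739, -0.502, 0.450); φ = arcsin(p_z) ≈ 26.73°, λ = atan2(p_y, p_x) ≈ -145.79°.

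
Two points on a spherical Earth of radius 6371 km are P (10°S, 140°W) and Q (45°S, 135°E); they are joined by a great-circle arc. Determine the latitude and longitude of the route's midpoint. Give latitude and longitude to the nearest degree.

Convert each endpoint to a unit vector on the sphere (x = cos φ cos λ, y = cos φ sin λ, z = sin φ).
The central angle between the endpoints is δ = arccos(p₁·p₂) ≈ 1.386 rad (79.4°).
Interpolate at f = 1/2 with slerp weights a = sin((1−f)δ)/sin δ ≈ 0.650, b = sin(fδ)/sin δ ≈ 0.650.
p = a·p₁ + b·p₂ ≈ (-0.815, -0.086, -0.572); φ = arcsin(p_z) ≈ -34.92°, λ = atan2(p_y, p_x) ≈ -173.95°.

≈ (35°S, 174°W)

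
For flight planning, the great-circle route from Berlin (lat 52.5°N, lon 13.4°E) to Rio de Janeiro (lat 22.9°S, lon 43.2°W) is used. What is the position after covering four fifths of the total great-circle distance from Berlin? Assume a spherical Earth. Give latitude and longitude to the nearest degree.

≈ lat 7°S, lon 34°W

Convert each endpoint to a unit vector on the sphere (x = cos φ cos λ, y = cos φ sin λ, z = sin φ).
The central angle between the endpoints is δ = arccos(p₁·p₂) ≈ 1.571 rad (90.0°).
Interpolate at f = 4/5 with slerp weights a = sin((1−f)δ)/sin δ ≈ 0.309, b = sin(fδ)/sin δ ≈ 0.951.
p = a·p₁ + b·p₂ ≈ (0.822, -0.556, -0.125); φ = arcsin(p_z) ≈ -7.18°, λ = atan2(p_y, p_x) ≈ -34.09°.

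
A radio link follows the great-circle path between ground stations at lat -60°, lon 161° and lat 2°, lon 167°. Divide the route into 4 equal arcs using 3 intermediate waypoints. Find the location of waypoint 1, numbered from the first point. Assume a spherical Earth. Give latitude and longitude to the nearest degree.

≈ lat -45°, lon 164°

Convert each endpoint to a unit vector on the sphere (x = cos φ cos λ, y = cos φ sin λ, z = sin φ).
The central angle between the endpoints is δ = arccos(p₁·p₂) ≈ 1.085 rad (62.2°).
Interpolate at f = 1/4 with slerp weights a = sin((1−f)δ)/sin δ ≈ 0.822, b = sin(fδ)/sin δ ≈ 0.303.
p = a·p₁ + b·p₂ ≈ (-0.684, 0.202, -0.701); φ = arcsin(p_z) ≈ -44.53°, λ = atan2(p_y, p_x) ≈ 163.54°.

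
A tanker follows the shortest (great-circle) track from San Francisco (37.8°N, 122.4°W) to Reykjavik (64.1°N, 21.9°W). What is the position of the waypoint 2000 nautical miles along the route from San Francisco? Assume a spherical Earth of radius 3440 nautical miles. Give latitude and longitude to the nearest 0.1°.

≈ 62.9°N, 86.1°W

Convert each endpoint to a unit vector on the sphere (x = cos φ cos λ, y = cos φ sin λ, z = sin φ).
The central angle between the endpoints is δ = arccos(p₁·p₂) ≈ 1.060 rad (60.8°). The total great-circle distance is δ·R ≈ 1.060 × 3440 ≈ 3648 nmi, so the target fraction is f = 2000/3648 ≈ 0.548.
Interpolate at f ≈ 0.548 with slerp weights a = sin((1−f)δ)/sin δ ≈ 0.528, b = sin(fδ)/sin δ ≈ 0.629.
p = a·p₁ + b·p₂ ≈ (0.031, -0.455, 0.890); φ = arcsin(p_z) ≈ 62.87°, λ = atan2(p_y, p_x) ≈ -86.05°.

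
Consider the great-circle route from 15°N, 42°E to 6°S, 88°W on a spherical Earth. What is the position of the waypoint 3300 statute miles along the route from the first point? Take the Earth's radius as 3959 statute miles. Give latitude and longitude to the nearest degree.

≈ 14°N, 7°W

Write both endpoints as unit vectors p₁, p₂ with components (cos φ cos λ, cos φ sin λ, sin φ).
The central angle between the endpoints is δ = arccos(p₁·p₂) ≈ 2.271 rad (130.1°). The total great-circle distance is δ·R ≈ 2.271 × 3959 ≈ 8992 mi, so the target fraction is f = 3300/8992 ≈ 0.367.
Interpolate at f ≈ 0.367 with slerp weights a = sin((1−f)δ)/sin δ ≈ 1.296, b = sin(fδ)/sin δ ≈ 0.968.
p = a·p₁ + b·p₂ ≈ (0.964, -0.125, 0.234); φ = arcsin(p_z) ≈ 13.55°, λ = atan2(p_y, p_x) ≈ -7.36°.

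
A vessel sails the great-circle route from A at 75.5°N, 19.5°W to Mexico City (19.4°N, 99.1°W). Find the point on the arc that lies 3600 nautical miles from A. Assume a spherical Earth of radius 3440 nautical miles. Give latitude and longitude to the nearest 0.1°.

≈ 27.8°N, 96.5°W

From cos δ = sin φ₁ sin φ₂ + cos φ₁ cos φ₂ cos Δλ, the central angle is δ ≈ 1.198 rad (68.6°). The total great-circle distance is δ·R ≈ 1.198 × 3440 ≈ 4121 nmi, so the target fraction is f = 3600/4121 ≈ 0.874.
Interpolate at f ≈ 0.874 with slerp weights a = sin((1−f)δ)/sin δ ≈ 0.162, b = sin(fδ)/sin δ ≈ 0.930.
p = a·p₁ + b·p₂ ≈ (-0.100, -0.879, 0.466); φ = arcsin(p_z) ≈ 27.75°, λ = atan2(p_y, p_x) ≈ -96.52°.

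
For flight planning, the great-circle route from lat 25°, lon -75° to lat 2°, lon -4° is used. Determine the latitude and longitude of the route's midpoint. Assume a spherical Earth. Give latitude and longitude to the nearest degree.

≈ lat 16°, lon -38°

Write both endpoints as unit vectors p₁, p₂ with components (cos φ cos λ, cos φ sin λ, sin φ).
The central angle between the endpoints is δ = arccos(p₁·p₂) ≈ 1.256 rad (72.0°).
Interpolate at f = 1/2 with slerp weights a = sin((1−f)δ)/sin δ ≈ 0.618, b = sin(fδ)/sin δ ≈ 0.618.
p = a·p₁ + b·p₂ ≈ (0.761, -0.584, 0.283); φ = arcsin(p_z) ≈ 16.42°, λ = atan2(p_y, p_x) ≈ -37.50°.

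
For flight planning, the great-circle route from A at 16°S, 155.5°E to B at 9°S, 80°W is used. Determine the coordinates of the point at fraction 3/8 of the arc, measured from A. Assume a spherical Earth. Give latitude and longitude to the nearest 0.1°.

Convert each endpoint to a unit vector on the sphere (x = cos φ cos λ, y = cos φ sin λ, z = sin φ).
The central angle between the endpoints is δ = arccos(p₁·p₂) ≈ 2.088 rad (119.6°).
Interpolate at f = 3/8 with slerp weights a = sin((1−f)δ)/sin δ ≈ 1.110, b = sin(fδ)/sin δ ≈ 0.812.
p = a·p₁ + b·p₂ ≈ (-0.832, -0.347, -0.433); φ = arcsin(p_z) ≈ -25.66°, λ = atan2(p_y, p_x) ≈ -157.36°.

≈ 25.7°S, 157.4°W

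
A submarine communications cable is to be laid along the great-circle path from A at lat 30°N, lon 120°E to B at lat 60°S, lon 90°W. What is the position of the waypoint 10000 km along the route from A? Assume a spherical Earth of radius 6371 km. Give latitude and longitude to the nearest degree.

Write both endpoints as unit vectors p₁, p₂ with components (cos φ cos λ, cos φ sin λ, sin φ).
The central angle between the endpoints is δ = arccos(p₁·p₂) ≈ 2.512 rad (143.9°). The total great-circle distance is δ·R ≈ 2.512 × 6371 ≈ 16001 km, so the target fraction is f = 10000/16001 ≈ 0.625.
Interpolate at f ≈ 0.625 with slerp weights a = sin((1−f)δ)/sin δ ≈ 1.373, b = sin(fδ)/sin δ ≈ 1.697.
p = a·p₁ + b·p₂ ≈ (-0.594, 0.181, -0.784); φ = arcsin(p_z) ≈ -51.59°, λ = atan2(p_y, p_x) ≈ 163.08°.

≈ lat 52°S, lon 163°E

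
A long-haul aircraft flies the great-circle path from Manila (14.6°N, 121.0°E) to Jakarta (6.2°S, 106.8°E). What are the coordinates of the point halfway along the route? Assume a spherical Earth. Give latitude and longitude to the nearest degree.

Convert each endpoint to a unit vector on the sphere (x = cos φ cos λ, y = cos φ sin λ, z = sin φ).
The central angle between the endpoints is δ = arccos(p₁·p₂) ≈ 0.438 rad (25.1°).
Interpolate at f = 1/2 with slerp weights a = sin((1−f)δ)/sin δ ≈ 0.512, b = sin(fδ)/sin δ ≈ 0.512.
p = a·p₁ + b·p₂ ≈ (-0.403, 0.912, 0.074); φ = arcsin(p_z) ≈ 4.23°, λ = atan2(p_y, p_x) ≈ 113.80°.

≈ (4°N, 114°E)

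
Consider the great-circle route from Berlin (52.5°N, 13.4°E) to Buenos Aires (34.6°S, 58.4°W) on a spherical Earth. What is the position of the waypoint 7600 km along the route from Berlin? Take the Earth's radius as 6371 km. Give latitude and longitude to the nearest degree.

Convert each endpoint to a unit vector on the sphere (x = cos φ cos λ, y = cos φ sin λ, z = sin φ).
The central angle between the endpoints is δ = arccos(p₁·p₂) ≈ 1.869 rad (107.1°). The total great-circle distance is δ·R ≈ 1.869 × 6371 ≈ 11909 km, so the target fraction is f = 7600/11909 ≈ 0.638.
Interpolate at f ≈ 0.638 with slerp weights a = sin((1−f)δ)/sin δ ≈ 0.655, b = sin(fδ)/sin δ ≈ 0.972.
p = a·p₁ + b·p₂ ≈ (0.807, -0.589, -0.033); φ = arcsin(p_z) ≈ -1.87°, λ = atan2(p_y, p_x) ≈ -36.13°.

≈ 2°S, 36°W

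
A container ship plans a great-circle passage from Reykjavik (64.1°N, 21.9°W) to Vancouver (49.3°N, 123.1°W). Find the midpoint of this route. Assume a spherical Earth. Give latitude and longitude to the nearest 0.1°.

The haversine formula gives a central angle δ ≈ 0.894 rad (51.2°) between the endpoints.
Interpolate at f = 1/2 with slerp weights a = sin((1−f)δ)/sin δ ≈ 0.554, b = sin(fδ)/sin δ ≈ 0.554.
p = a·p₁ + b·p₂ ≈ (0.027, -0.393, 0.919); φ = arcsin(p_z) ≈ 66.79°, λ = atan2(p_y, p_x) ≈ -86.03°.

≈ 66.8°N, 86.0°W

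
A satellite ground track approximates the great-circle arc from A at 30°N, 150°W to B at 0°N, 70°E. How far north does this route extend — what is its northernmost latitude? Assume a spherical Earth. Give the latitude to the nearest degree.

≈ 42°N

The great circle lies in the plane with unit normal n̂ = (p₁ × p₂)/|p₁ × p₂|.
Here n̂_z ≈ -0.744; the vertex latitude is φ_max = arccos|n̂_z| ≈ 41.9°.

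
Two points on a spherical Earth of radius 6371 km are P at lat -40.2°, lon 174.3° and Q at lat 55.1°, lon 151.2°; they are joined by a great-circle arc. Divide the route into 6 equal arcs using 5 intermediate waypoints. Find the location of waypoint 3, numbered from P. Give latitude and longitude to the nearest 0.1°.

≈ lat 7.6°, lon 164.4°

Convert each endpoint to a unit vector on the sphere (x = cos φ cos λ, y = cos φ sin λ, z = sin φ).
The central angle between the endpoints is δ = arccos(p₁·p₂) ≈ 1.699 rad (97.3°).
Interpolate at f = 3/6 with slerp weights a = sin((1−f)δ)/sin δ ≈ 0.757, b = sin(fδ)/sin δ ≈ 0.757.
p = a·p₁ + b·p₂ ≈ (-0.955, 0.266, 0.132); φ = arcsin(p_z) ≈ 7.60°, λ = atan2(p_y, p_x) ≈ 164.43°.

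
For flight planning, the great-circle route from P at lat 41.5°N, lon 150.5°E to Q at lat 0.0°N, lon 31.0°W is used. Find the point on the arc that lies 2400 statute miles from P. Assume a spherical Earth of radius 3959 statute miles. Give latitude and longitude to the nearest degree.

Write both endpoints as unit vectors p₁, p₂ with components (cos φ cos λ, cos φ sin λ, sin φ).
The central angle between the endpoints is δ = arccos(p₁·p₂) ≈ 2.417 rad (138.5°). The total great-circle distance is δ·R ≈ 2.417 × 3959 ≈ 9568 mi, so the target fraction is f = 2400/9568 ≈ 0.251.
Interpolate at f ≈ 0.251 with slerp weights a = sin((1−f)δ)/sin δ ≈ 1.465, b = sin(fδ)/sin δ ≈ 0.859.
p = a·p₁ + b·p₂ ≈ (-0.218, 0.098, 0.971); φ = arcsin(p_z) ≈ 76.15°, λ = atan2(p_y, p_x) ≈ 155.89°.

≈ lat 76°N, lon 156°E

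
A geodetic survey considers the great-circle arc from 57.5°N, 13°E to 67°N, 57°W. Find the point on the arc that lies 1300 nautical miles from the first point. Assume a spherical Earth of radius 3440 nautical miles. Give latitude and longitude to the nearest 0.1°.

The haversine formula gives a central angle δ ≈ 0.558 rad (32.0°) between the endpoints. The total great-circle distance is δ·R ≈ 0.558 × 3440 ≈ 1921 nmi, so the target fraction is f = 1300/1921 ≈ 0.677.
Interpolate at f ≈ 0.677 with slerp weights a = sin((1−f)δ)/sin δ ≈ 0.339, b = sin(fδ)/sin δ ≈ 0.697.
p = a·p₁ + b·p₂ ≈ (0.326, -0.187, 0.927); φ = arcsin(p_z) ≈ 67.94°, λ = atan2(p_y, p_x) ≈ -29.91°.

≈ 67.9°N, 29.9°W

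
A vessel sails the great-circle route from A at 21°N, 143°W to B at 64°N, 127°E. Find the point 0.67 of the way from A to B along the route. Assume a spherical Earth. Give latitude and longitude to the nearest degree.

Write both endpoints as unit vectors p₁, p₂ with components (cos φ cos λ, cos φ sin λ, sin φ).
The central angle between the endpoints is δ = arccos(p₁·p₂) ≈ 1.243 rad (71.2°).
Interpolate at f = 0.67 with slerp weights a = sin((1−f)δ)/sin δ ≈ 0.421, b = sin(fδ)/sin δ ≈ 0.781.
p = a·p₁ + b·p₂ ≈ (-0.520, 0.037, 0.853); φ = arcsin(p_z) ≈ 58.57°, λ = atan2(p_y, p_x) ≈ 175.94°.

≈ 59°N, 176°E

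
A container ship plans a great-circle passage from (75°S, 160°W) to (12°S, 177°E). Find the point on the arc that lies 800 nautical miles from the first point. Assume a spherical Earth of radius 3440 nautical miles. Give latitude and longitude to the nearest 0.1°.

Convert each endpoint to a unit vector on the sphere (x = cos φ cos λ, y = cos φ sin λ, z = sin φ).
The central angle between the endpoints is δ = arccos(p₁·p₂) ≈ 1.122 rad (64.3°). The total great-circle distance is δ·R ≈ 1.122 × 3440 ≈ 3860 nmi, so the target fraction is f = 800/3860 ≈ 0.207.
Interpolate at f ≈ 0.207 with slerp weights a = sin((1−f)δ)/sin δ ≈ 0.862, b = sin(fδ)/sin δ ≈ 0.256.
p = a·p₁ + b·p₂ ≈ (-0.460, -0.063, -0.886); φ = arcsin(p_z) ≈ -62.36°, λ = atan2(p_y, p_x) ≈ -172.17°.

≈ (62.4°S, 172.2°W)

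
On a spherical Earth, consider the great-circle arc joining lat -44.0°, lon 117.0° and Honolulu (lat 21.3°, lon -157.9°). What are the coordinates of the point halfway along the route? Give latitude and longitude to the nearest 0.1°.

The haversine formula gives a central angle δ ≈ 1.767 rad (101.2°) between the endpoints.
Interpolate at f = 1/2 with slerp weights a = sin((1−f)δ)/sin δ ≈ 0.788, b = sin(fδ)/sin δ ≈ 0.788.
p = a·p₁ + b·p₂ ≈ (-0.938, 0.229, -0.261); φ = arcsin(p_z) ≈ -15.14°, λ = atan2(p_y, p_x) ≈ 166.28°.

≈ lat -15.1°, lon 166.3°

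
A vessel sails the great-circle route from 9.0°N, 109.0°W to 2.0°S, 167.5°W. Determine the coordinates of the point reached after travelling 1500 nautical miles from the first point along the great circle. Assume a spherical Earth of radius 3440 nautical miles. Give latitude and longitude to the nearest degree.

≈ 5°N, 134°W

Write both endpoints as unit vectors p₁, p₂ with components (cos φ cos λ, cos φ sin λ, sin φ).
The central angle between the endpoints is δ = arccos(p₁·p₂) ≈ 1.035 rad (59.3°). The total great-circle distance is δ·R ≈ 1.035 × 3440 ≈ 3561 nmi, so the target fraction is f = 1500/3561 ≈ 0.421.
Interpolate at f ≈ 0.421 with slerp weights a = sin((1−f)δ)/sin δ ≈ 0.656, b = sin(fδ)/sin δ ≈ 0.491.
p = a·p₁ + b·p₂ ≈ (-0.690, -0.719, 0.085); φ = arcsin(p_z) ≈ 4.90°, λ = atan2(p_y, p_x) ≈ -133.84°.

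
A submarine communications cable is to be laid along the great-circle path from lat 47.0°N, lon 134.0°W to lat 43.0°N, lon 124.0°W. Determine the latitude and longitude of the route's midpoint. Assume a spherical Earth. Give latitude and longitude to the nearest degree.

≈ lat 45°N, lon 129°W

Write both endpoints as unit vectors p₁, p₂ with components (cos φ cos λ, cos φ sin λ, sin φ).
The central angle between the endpoints is δ = arccos(p₁·p₂) ≈ 0.142 rad (8.1°).
Interpolate at f = 1/2 with slerp weights a = sin((1−f)δ)/sin δ ≈ 0.501, b = sin(fδ)/sin δ ≈ 0.501.
p = a·p₁ + b·p₂ ≈ (-0.442, -0.550, 0.708); φ = arcsin(p_z) ≈ 45.11°, λ = atan2(p_y, p_x) ≈ -128.82°.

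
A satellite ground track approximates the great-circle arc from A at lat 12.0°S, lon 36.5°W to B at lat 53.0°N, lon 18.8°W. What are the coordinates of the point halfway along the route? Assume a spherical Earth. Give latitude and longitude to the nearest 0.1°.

≈ lat 20.7°N, lon 29.8°W

The haversine formula gives a central angle δ ≈ 1.165 rad (66.7°) between the endpoints.
Interpolate at f = 1/2 with slerp weights a = sin((1−f)δ)/sin δ ≈ 0.599, b = sin(fδ)/sin δ ≈ 0.599.
p = a·p₁ + b·p₂ ≈ (0.812, -0.464, 0.354); φ = arcsin(p_z) ≈ 20.71°, λ = atan2(p_y, p_x) ≈ -29.77°.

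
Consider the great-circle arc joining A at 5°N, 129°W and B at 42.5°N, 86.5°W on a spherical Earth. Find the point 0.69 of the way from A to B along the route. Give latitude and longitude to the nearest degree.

≈ 32°N, 103°W

From cos δ = sin φ₁ sin φ₂ + cos φ₁ cos φ₂ cos Δλ, the central angle is δ ≈ 0.927 rad (53.1°).
Interpolate at f = 0.69 with slerp weights a = sin((1−f)δ)/sin δ ≈ 0.354, b = sin(fδ)/sin δ ≈ 0.746.
p = a·p₁ + b·p₂ ≈ (-0.189, -0.824, 0.535); φ = arcsin(p_z) ≈ 32.35°, λ = atan2(p_y, p_x) ≈ -102.90°.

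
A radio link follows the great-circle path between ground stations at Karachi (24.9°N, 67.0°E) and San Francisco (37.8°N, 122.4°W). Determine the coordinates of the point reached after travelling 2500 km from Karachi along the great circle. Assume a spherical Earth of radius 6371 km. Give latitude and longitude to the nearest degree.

≈ 47°N, 72°E

Write both endpoints as unit vectors p₁, p₂ with components (cos φ cos λ, cos φ sin λ, sin φ).
The central angle between the endpoints is δ = arccos(p₁·p₂) ≈ 2.036 rad (116.7°). The total great-circle distance is δ·R ≈ 2.036 × 6371 ≈ 12974 km, so the target fraction is f = 2500/12974 ≈ 0.193.
Interpolate at f ≈ 0.193 with slerp weights a = sin((1−f)δ)/sin δ ≈ 1.116, b = sin(fδ)/sin δ ≈ 0.428.
p = a·p₁ + b·p₂ ≈ (0.214, 0.646, 0.732); φ = arcsin(p_z) ≈ 47.08°, λ = atan2(p_y, p_x) ≈ 71.65°.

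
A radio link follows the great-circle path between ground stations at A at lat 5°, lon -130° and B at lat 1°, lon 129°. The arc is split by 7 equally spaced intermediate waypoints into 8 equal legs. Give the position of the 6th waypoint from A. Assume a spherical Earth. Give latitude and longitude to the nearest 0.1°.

≈ lat 3.2°, lon 154.1°

From cos δ = sin φ₁ sin φ₂ + cos φ₁ cos φ₂ cos Δλ, the central angle is δ ≈ 1.760 rad (100.9°).
Interpolate at f = 6/8 with slerp weights a = sin((1−f)δ)/sin δ ≈ 0.434, b = sin(fδ)/sin δ ≈ 0.986.
p = a·p₁ + b·p₂ ≈ (-0.899, 0.435, 0.055); φ = arcsin(p_z) ≈ 3.15°, λ = atan2(p_y, p_x) ≈ 154.14°.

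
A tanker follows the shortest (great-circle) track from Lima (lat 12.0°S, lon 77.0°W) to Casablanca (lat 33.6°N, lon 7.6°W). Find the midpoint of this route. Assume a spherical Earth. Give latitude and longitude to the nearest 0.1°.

From cos δ = sin φ₁ sin φ₂ + cos φ₁ cos φ₂ cos Δλ, the central angle is δ ≈ 1.398 rad (80.1°).
Interpolate at f = 1/2 with slerp weights a = sin((1−f)δ)/sin δ ≈ 0.653, b = sin(fδ)/sin δ ≈ 0.653.
p = a·p₁ + b·p₂ ≈ (0.683, -0.695, 0.226); φ = arcsin(p_z) ≈ 13.04°, λ = atan2(p_y, p_x) ≈ -45.48°.

≈ lat 13.0°N, lon 45.5°W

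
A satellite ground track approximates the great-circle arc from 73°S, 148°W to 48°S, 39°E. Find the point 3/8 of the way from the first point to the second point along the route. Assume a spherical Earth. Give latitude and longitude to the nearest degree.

From cos δ = sin φ₁ sin φ₂ + cos φ₁ cos φ₂ cos Δλ, the central angle is δ ≈ 1.028 rad (58.9°).
Interpolate at f = 3/8 with slerp weights a = sin((1−f)δ)/sin δ ≈ 0.700, b = sin(fδ)/sin δ ≈ 0.439.
p = a·p₁ + b·p₂ ≈ (0.055, 0.077, -0.996); φ = arcsin(p_z) ≈ -84.60°, λ = atan2(p_y, p_x) ≈ 54.36°.

≈ 85°S, 54°E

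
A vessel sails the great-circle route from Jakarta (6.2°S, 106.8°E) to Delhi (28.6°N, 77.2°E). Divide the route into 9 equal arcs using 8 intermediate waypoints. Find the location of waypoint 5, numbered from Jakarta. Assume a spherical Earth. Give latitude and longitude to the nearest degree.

≈ (14°N, 91°E)

Write both endpoints as unit vectors p₁, p₂ with components (cos φ cos λ, cos φ sin λ, sin φ).
The central angle between the endpoints is δ = arccos(p₁·p₂) ≈ 0.785 rad (45.0°).
Interpolate at f = 5/9 with slerp weights a = sin((1−f)δ)/sin δ ≈ 0.484, b = sin(fδ)/sin δ ≈ 0.598.
p = a·p₁ + b·p₂ ≈ (-0.023, 0.972, 0.234); φ = arcsin(p_z) ≈ 13.52°, λ = atan2(p_y, p_x) ≈ 91.34°.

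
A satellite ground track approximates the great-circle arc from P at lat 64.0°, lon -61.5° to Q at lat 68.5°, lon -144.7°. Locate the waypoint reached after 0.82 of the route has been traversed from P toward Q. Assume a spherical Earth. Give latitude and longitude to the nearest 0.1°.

Convert each endpoint to a unit vector on the sphere (x = cos φ cos λ, y = cos φ sin λ, z = sin φ).
The central angle between the endpoints is δ = arccos(p₁·p₂) ≈ 0.545 rad (31.2°).
Interpolate at f = 0.82 with slerp weights a = sin((1−f)δ)/sin δ ≈ 0.189, b = sin(fδ)/sin δ ≈ 0.834.
p = a·p₁ + b·p₂ ≈ (-0.210, -0.249, 0.945); φ = arcsin(p_z) ≈ 70.98°, λ = atan2(p_y, p_x) ≈ -130.08°.

≈ lat 71.0°, lon -130.1°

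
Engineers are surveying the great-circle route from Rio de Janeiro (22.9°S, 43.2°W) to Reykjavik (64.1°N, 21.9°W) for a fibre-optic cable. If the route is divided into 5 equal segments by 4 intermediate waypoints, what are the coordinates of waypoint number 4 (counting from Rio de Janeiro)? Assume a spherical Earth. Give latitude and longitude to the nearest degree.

≈ 47°N, 30°W

The haversine formula gives a central angle δ ≈ 1.546 rad (88.6°) between the endpoints.
Interpolate at f = 4/5 with slerp weights a = sin((1−f)δ)/sin δ ≈ 0.304, b = sin(fδ)/sin δ ≈ 0.945.
p = a·p₁ + b·p₂ ≈ (0.587, -0.346, 0.732); φ = arcsin(p_z) ≈ 47.03°, λ = atan2(p_y, p_x) ≈ -30.49°.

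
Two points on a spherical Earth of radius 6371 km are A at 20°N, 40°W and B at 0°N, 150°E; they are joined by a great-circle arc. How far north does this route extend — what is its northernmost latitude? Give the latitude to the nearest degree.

The great circle lies in the plane with unit normal n̂ = (p₁ × p₂)/|p₁ × p₂|.
Here n̂_z ≈ -0.431; the vertex latitude is φ_max = arccos|n̂_z| ≈ 64.5°.
Check via Clairaut: cos φ_max = |cos φ₁| · sin C = cos(20.0°)·sin(27.3°) ≈ 0.431, again giving ≈ 64.5°.

≈ 64°N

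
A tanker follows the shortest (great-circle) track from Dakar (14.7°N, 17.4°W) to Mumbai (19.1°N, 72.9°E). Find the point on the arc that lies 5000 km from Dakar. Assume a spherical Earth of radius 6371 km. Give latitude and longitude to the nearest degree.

Write both endpoints as unit vectors p₁, p₂ with components (cos φ cos λ, cos φ sin λ, sin φ).
The central angle between the endpoints is δ = arccos(p₁·p₂) ≈ 1.492 rad (85.5°). The total great-circle distance is δ·R ≈ 1.492 × 6371 ≈ 9509 km, so the target fraction is f = 5000/9509 ≈ 0.526.
Interpolate at f ≈ 0.526 with slerp weights a = sin((1−f)δ)/sin δ ≈ 0.652, b = sin(fδ)/sin δ ≈ 0.709.
p = a·p₁ + b·p₂ ≈ (0.799, 0.452, 0.397); φ = arcsin(p_z) ≈ 23.42°, λ = atan2(p_y, p_x) ≈ 29.48°.

≈ (23°N, 29°E)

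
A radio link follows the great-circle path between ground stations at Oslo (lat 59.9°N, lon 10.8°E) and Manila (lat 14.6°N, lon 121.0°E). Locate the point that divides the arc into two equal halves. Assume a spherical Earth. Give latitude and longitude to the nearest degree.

Convert each endpoint to a unit vector on the sphere (x = cos φ cos λ, y = cos φ sin λ, z = sin φ).
The central angle between the endpoints is δ = arccos(p₁·p₂) ≈ 1.520 rad (87.1°).
Interpolate at f = 1/2 with slerp weights a = sin((1−f)δ)/sin δ ≈ 0.690, b = sin(fδ)/sin δ ≈ 0.690.
p = a·p₁ + b·p₂ ≈ (-0.004, 0.637, 0.771); φ = arcsin(p_z) ≈ 50.42°, λ = atan2(p_y, p_x) ≈ 90.36°.

≈ lat 50°N, lon 90°E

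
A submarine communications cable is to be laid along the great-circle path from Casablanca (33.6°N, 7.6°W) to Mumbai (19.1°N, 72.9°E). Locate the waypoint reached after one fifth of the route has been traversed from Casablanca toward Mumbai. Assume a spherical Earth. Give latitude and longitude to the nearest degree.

≈ 35°N, 10°E

Convert each endpoint to a unit vector on the sphere (x = cos φ cos λ, y = cos φ sin λ, z = sin φ).
The central angle between the endpoints is δ = arccos(p₁·p₂) ≈ 1.255 rad (71.9°).
Interpolate at f = 1/5 with slerp weights a = sin((1−f)δ)/sin δ ≈ 0.887, b = sin(fδ)/sin δ ≈ 0.261.
p = a·p₁ + b·p₂ ≈ (0.805, 0.138, 0.577); φ = arcsin(p_z) ≈ 35.21°, λ = atan2(p_y, p_x) ≈ 9.74°.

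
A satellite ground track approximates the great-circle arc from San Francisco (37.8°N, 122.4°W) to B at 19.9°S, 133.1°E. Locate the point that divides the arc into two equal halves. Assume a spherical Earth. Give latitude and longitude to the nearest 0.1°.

≈ 14.3°N, 179.0°E

Convert each endpoint to a unit vector on the sphere (x = cos φ cos λ, y = cos φ sin λ, z = sin φ).
The central angle between the endpoints is δ = arccos(p₁·p₂) ≈ 1.976 rad (113.2°).
Interpolate at f = 1/2 with slerp weights a = sin((1−f)δ)/sin δ ≈ 0.909, b = sin(fδ)/sin δ ≈ 0.909.
p = a·p₁ + b·p₂ ≈ (-0.969, 0.018, 0.248); φ = arcsin(p_z) ≈ 14.34°, λ = atan2(p_y, p_x) ≈ 178.96°.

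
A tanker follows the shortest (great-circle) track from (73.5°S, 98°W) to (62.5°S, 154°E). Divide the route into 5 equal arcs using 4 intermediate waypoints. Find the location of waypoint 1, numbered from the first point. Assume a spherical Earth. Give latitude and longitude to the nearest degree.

≈ (77°S, 123°W)

Convert each endpoint to a unit vector on the sphere (x = cos φ cos λ, y = cos φ sin λ, z = sin φ).
The central angle between the endpoints is δ = arccos(p₁·p₂) ≈ 0.627 rad (35.9°).
Interpolate at f = 1/5 with slerp weights a = sin((1−f)δ)/sin δ ≈ 0.820, b = sin(fδ)/sin δ ≈ 0.213.
p = a·p₁ + b·p₂ ≈ (-0.121, -0.187, -0.975); φ = arcsin(p_z) ≈ -77.12°, λ = atan2(p_y, p_x) ≈ -122.83°.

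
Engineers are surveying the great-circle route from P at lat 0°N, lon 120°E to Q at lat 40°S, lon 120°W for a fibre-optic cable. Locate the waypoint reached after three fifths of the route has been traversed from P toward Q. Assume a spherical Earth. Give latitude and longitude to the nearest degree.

Write both endpoints as unit vectors p₁, p₂ with components (cos φ cos λ, cos φ sin λ, sin φ).
The central angle between the endpoints is δ = arccos(p₁·p₂) ≈ 1.964 rad (112.5°).
Interpolate at f = 3/5 with slerp weights a = sin((1−f)δ)/sin δ ≈ 0.766, b = sin(fδ)/sin δ ≈ 1.000.
p = a·p₁ + b·p₂ ≈ (-0.766, -0.001, -0.643); φ = arcsin(p_z) ≈ -40.01°, λ = atan2(p_y, p_x) ≈ -179.96°.

≈ lat 40°S, lon 180°E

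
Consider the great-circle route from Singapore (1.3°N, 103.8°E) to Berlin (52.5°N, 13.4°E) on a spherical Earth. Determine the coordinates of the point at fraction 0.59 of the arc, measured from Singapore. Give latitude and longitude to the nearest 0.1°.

The haversine formula gives a central angle δ ≈ 1.557 rad (89.2°) between the endpoints.
Interpolate at f = 0.59 with slerp weights a = sin((1−f)δ)/sin δ ≈ 0.596, b = sin(fδ)/sin δ ≈ 0.795.
p = a·p₁ + b·p₂ ≈ (0.329, 0.691, 0.644); φ = arcsin(p_z) ≈ 40.10°, λ = atan2(p_y, p_x) ≈ 64.56°.

≈ (40.1°N, 64.6°E)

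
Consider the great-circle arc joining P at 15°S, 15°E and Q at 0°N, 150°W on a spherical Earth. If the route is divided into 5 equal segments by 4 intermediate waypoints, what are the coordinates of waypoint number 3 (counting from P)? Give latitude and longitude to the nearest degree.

≈ 40°S, 96°W

Convert each endpoint to a unit vector on the sphere (x = cos φ cos λ, y = cos φ sin λ, z = sin φ).
The central angle between the endpoints is δ = arccos(p₁·p₂) ≈ 2.773 rad (158.9°).
Interpolate at f = 3/5 with slerp weights a = sin((1−f)δ)/sin δ ≈ 2.488, b = sin(fδ)/sin δ ≈ 2.767.
p = a·p₁ + b·p₂ ≈ (-0.075, -0.761, -0.644); φ = arcsin(p_z) ≈ -40.09°, λ = atan2(p_y, p_x) ≈ -95.59°.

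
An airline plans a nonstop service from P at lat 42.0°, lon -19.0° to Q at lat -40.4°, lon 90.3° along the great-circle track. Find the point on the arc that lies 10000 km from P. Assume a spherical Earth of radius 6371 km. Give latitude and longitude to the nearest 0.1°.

≈ lat -17.2°, lon 54.7°

Convert each endpoint to a unit vector on the sphere (x = cos φ cos λ, y = cos φ sin λ, z = sin φ).
The central angle between the endpoints is δ = arccos(p₁·p₂) ≈ 2.240 rad (128.4°). The total great-circle distance is δ·R ≈ 2.240 × 6371 ≈ 14274 km, so the target fraction is f = 10000/14274 ≈ 0.701.
Interpolate at f ≈ 0.701 with slerp weights a = sin((1−f)δ)/sin δ ≈ 0.793, b = sin(fδ)/sin δ ≈ 1.275.
p = a·p₁ + b·p₂ ≈ (0.552, 0.779, -0.296); φ = arcsin(p_z) ≈ -17.22°, λ = atan2(p_y, p_x) ≈ 54.69°.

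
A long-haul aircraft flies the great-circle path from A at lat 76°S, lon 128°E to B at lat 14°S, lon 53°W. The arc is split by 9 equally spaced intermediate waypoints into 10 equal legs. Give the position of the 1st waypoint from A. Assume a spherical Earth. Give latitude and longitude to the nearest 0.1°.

≈ lat 85.0°S, lon 129.7°E

From cos δ = sin φ₁ sin φ₂ + cos φ₁ cos φ₂ cos Δλ, the central angle is δ ≈ 1.571 rad (90.0°).
Interpolate at f = 1/10 with slerp weights a = sin((1−f)δ)/sin δ ≈ 0.988, b = sin(fδ)/sin δ ≈ 0.156.
p = a·p₁ + b·p₂ ≈ (-0.056, 0.067, -0.996); φ = arcsin(p_z) ≈ -85.00°, λ = atan2(p_y, p_x) ≈ 129.74°.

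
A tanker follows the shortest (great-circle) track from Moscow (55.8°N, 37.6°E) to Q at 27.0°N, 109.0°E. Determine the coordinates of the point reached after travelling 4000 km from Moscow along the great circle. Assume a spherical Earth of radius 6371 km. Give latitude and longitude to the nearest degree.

Convert each endpoint to a unit vector on the sphere (x = cos φ cos λ, y = cos φ sin λ, z = sin φ).
The central angle between the endpoints is δ = arccos(p₁·p₂) ≈ 1.006 rad (57.6°). The total great-circle distance is δ·R ≈ 1.006 × 6371 ≈ 6409 km, so the target fraction is f = 4000/6409 ≈ 0.624.
Interpolate at f ≈ 0.624 with slerp weights a = sin((1−f)δ)/sin δ ≈ 0.437, b = sin(fδ)/sin δ ≈ 0.695.
p = a·p₁ + b·p₂ ≈ (-0.007, 0.736, 0.677); φ = arcsin(p_z) ≈ 42.63°, λ = atan2(p_y, p_x) ≈ 90.55°.

≈ 43°N, 91°E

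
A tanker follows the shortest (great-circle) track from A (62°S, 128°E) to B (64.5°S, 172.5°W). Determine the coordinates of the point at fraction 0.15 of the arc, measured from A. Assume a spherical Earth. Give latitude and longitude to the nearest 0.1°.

Write both endpoints as unit vectors p₁, p₂ with components (cos φ cos λ, cos φ sin λ, sin φ).
The central angle between the endpoints is δ = arccos(p₁·p₂) ≈ 0.452 rad (25.9°).
Interpolate at f = 0.15 with slerp weights a = sin((1−f)δ)/sin δ ≈ 0.858, b = sin(fδ)/sin δ ≈ 0.155.
p = a·p₁ + b·p₂ ≈ (-0.314, 0.309, -0.898); φ = arcsin(p_z) ≈ -63.86°, λ = atan2(p_y, p_x) ≈ 135.50°.

≈ (63.9°S, 135.5°E)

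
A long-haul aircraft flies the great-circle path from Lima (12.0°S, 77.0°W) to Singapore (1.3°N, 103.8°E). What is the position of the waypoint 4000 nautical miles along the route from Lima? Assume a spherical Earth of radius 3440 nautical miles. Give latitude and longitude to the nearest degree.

≈ 78°S, 96°W

The haversine formula gives a central angle δ ≈ 2.954 rad (169.3°) between the endpoints. The total great-circle distance is δ·R ≈ 2.954 × 3440 ≈ 10163 nmi, so the target fraction is f = 4000/10163 ≈ 0.394.
Interpolate at f ≈ 0.394 with slerp weights a = sin((1−f)δ)/sin δ ≈ 5.241, b = sin(fδ)/sin δ ≈ 4.931.
p = a·p₁ + b·p₂ ≈ (-0.023, -0.208, -0.978); φ = arcsin(p_z) ≈ -77.91°, λ = atan2(p_y, p_x) ≈ -96.18°.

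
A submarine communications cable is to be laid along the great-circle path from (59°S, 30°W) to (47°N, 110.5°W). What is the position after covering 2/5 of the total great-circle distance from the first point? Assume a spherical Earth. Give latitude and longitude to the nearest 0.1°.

≈ (19.0°S, 71.4°W)

Convert each endpoint to a unit vector on the sphere (x = cos φ cos λ, y = cos φ sin λ, z = sin φ).
The central angle between the endpoints is δ = arccos(p₁·p₂) ≈ 2.176 rad (124.7°).
Interpolate at f = 2/5 with slerp weights a = sin((1−f)δ)/sin δ ≈ 1.173, b = sin(fδ)/sin δ ≈ 0.930.
p = a·p₁ + b·p₂ ≈ (0.301, -0.896, -0.326); φ = arcsin(p_z) ≈ -19.02°, λ = atan2(p_y, p_x) ≈ -71.41°.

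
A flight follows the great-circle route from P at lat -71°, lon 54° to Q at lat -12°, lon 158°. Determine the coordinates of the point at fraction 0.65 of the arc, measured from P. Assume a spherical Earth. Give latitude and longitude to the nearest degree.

≈ lat -39°, lon 146°

Convert each endpoint to a unit vector on the sphere (x = cos φ cos λ, y = cos φ sin λ, z = sin φ).
The central angle between the endpoints is δ = arccos(p₁·p₂) ≈ 1.451 rad (83.1°).
Interpolate at f = 0.65 with slerp weights a = sin((1−f)δ)/sin δ ≈ 0.490, b = sin(fδ)/sin δ ≈ 0.815.
p = a·p₁ + b·p₂ ≈ (-0.646, 0.428, -0.633); φ = arcsin(p_z) ≈ -39.24°, λ = atan2(p_y, p_x) ≈ 146.48°.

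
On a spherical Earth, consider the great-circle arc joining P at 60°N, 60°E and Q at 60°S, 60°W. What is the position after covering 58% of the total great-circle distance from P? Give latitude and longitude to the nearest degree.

≈ 11°S, 5°W

From cos δ = sin φ₁ sin φ₂ + cos φ₁ cos φ₂ cos Δλ, the central angle is δ ≈ 2.636 rad (151.0°).
Interpolate at f = 0.58 with slerp weights a = sin((1−f)δ)/sin δ ≈ 1.848, b = sin(fδ)/sin δ ≈ 2.064.
p = a·p₁ + b·p₂ ≈ (0.978, -0.094, -0.187); φ = arcsin(p_z) ≈ -10.79°, λ = atan2(p_y, p_x) ≈ -5.47°.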